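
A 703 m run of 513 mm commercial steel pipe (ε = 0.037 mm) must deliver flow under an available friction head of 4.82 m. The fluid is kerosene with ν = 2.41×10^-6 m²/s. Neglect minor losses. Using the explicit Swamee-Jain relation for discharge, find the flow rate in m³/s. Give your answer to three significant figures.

Q ≈ 0.455 m³/s

Swamee-Jain (Type II): Q = -0.965·√(gD⁵h_f/L)·ln[ε/(3.7D) + √(3.17ν²L/(gD³h_f))]
√(gD⁵h_f/L) = √(9.81·0.513⁵·4.82/703) = 0.04888
ε/(3.7D) = 1.95×10^-5; √(3.17ν²L/(gD³h_f)) = 4.50×10^-5
Q = -0.965·0.04888·ln(6.452×10^-5) = 0.4552 m³/s
Check: V = 2.20 m/s, Re = 4.69×10^5, f = 0.01425, h_f = 4.82 m ≈ 4.82 m ✓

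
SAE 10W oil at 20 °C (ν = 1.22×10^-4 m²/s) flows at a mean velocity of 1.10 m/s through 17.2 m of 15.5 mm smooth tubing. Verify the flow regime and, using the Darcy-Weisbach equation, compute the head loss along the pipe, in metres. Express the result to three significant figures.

Re = VD/ν = 1.10·0.01550/1.22×10^-4 = 140 → laminar (Re < 2300)
f = 64/Re = 0.4579
h_f = f(L/D)V²/(2g) = 0.4579·(17.2/0.01550)·1.10²/(2·9.81) = 31.34 m

h_f ≈ 31.3 m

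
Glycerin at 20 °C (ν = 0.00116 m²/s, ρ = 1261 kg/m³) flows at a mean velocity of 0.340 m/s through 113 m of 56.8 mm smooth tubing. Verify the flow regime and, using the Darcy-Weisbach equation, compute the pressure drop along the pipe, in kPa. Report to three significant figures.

Δp ≈ 557 kPa

Re = VD/ν = 0.340·0.05680/0.00116 = 16.6 → laminar (Re < 2300)
f = 64/Re = 3.844
h_f = f(L/D)V²/(2g) = 3.844·(113/0.05680)·0.340²/(2·9.81) = 45.06 m
Δp = ρg·h_f = 1261·9.81·45.06 = 557.4 kPa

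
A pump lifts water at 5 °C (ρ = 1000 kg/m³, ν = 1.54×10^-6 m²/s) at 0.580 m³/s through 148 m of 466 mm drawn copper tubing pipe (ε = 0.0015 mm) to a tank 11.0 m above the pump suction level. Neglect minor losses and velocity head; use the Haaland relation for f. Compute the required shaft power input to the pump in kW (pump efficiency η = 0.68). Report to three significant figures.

V = 4Q/(πD²) = 3.401 m/s; Re = 1.03×10^6; ε/D = 3.22×10^-6; f = 0.01158
h_f = f(L/D)V²/2g = 2.169 m
Total head H = z + h_f = 11.0 + 2.169 = 13.17 m
P_hyd = ρgQH = 1000·9.81·0.580·13.17 = 74.93 kW
P_shaft = P_hyd/η = 74.93/0.68 = 110.2 kW

P_shaft ≈ 110 kW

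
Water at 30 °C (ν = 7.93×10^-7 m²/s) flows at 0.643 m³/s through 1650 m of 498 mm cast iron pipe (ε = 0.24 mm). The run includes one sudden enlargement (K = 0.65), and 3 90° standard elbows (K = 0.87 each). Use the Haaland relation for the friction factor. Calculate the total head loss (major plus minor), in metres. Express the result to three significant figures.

V = 4Q/(πD²) = 3.301 m/s; V²/2g = 0.5554 m
Re = 2.07×10^6, ε/D = 4.82×10^-4 → f = 0.01682 (Haaland)
Major: h_f = f(L/D)·V²/2g = 0.01682·3313·0.5554 = 30.95 m
Minor: ΣK = 3.26; h_m = ΣK·V²/2g = 1.811 m
Total H_L = 30.95 + 1.811 = 32.76 m

H_L ≈ 32.8 m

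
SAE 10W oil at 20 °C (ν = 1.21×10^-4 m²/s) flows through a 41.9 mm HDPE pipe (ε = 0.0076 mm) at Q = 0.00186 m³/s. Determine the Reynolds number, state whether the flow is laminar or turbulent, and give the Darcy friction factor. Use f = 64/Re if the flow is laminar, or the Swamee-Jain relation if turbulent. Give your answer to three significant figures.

Re ≈ 467; laminar; f = 64/Re ≈ 0.137

V = 4Q/(πD²) = 1.349 m/s
Re = VD/ν = 1.349·0.0419/1.21×10^-4 = 467
Re < 2300 → laminar → f = 64/Re = 0.1370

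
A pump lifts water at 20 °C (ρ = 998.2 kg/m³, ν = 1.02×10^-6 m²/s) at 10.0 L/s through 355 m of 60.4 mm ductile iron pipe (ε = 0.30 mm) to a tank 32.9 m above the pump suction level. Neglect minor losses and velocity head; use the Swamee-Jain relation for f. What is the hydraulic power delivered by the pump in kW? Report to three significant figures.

P_hyd ≈ 14.3 kW

V = 4Q/(πD²) = 3.490 m/s; Re = 2.07×10^5; ε/D = 0.00497; f = 0.03094
h_f = f(L/D)V²/2g = 112.9 m
Total head H = z + h_f = 32.9 + 112.9 = 145.8 m
P_hyd = ρgQH = 998.2·9.81·0.0100·145.8 = 14.28 kW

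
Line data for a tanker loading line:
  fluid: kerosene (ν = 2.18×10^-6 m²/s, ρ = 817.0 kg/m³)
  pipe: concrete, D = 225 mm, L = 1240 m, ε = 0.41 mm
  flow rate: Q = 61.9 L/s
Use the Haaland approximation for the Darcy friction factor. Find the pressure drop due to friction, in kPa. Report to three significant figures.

Δp ≈ 131 kPa

V = 4Q/(πD²) = 4·0.0619/(π·0.225²) = 1.557 m/s
Re = VD/ν = 1.557·0.225/2.18×10^-6 = 1.61×10^5 → turbulent
ε/D = 0.41/225 = 0.00182
Haaland: f = 0.02393
h_f = f(L/D)V²/(2g) = 0.02393·(1240/0.225)·1.557²/(2·9.81) = 16.29 m
Δp = ρg·h_f = 817.0·9.81·16.29 = 130.5 kPa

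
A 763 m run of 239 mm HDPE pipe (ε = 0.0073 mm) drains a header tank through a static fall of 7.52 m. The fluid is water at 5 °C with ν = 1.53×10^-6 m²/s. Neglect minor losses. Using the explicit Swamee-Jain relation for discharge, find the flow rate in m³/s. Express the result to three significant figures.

Swamee-Jain (Type II): Q = -0.965·√(gD⁵h_f/L)·ln[ε/(3.7D) + √(3.17ν²L/(gD³h_f))]
√(gD⁵h_f/L) = √(9.81·0.239⁵·7.52/763) = 0.008683
ε/(3.7D) = 8.26×10^-6; √(3.17ν²L/(gD³h_f)) = 7.50×10^-5
Q = -0.965·0.008683·ln(8.323×10^-5) = 0.07871 m³/s
Check: V = 1.75 m/s, Re = 2.74×10^5, f = 0.01495, h_f = 7.49 m ≈ 7.52 m ✓

Q ≈ 0.0787 m³/s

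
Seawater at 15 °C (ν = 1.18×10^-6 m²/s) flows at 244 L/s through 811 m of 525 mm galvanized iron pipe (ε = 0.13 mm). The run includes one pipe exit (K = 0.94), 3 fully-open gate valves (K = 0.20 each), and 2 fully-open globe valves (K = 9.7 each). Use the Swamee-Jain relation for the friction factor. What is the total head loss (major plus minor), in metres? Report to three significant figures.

V = 4Q/(πD²) = 1.127 m/s; V²/2g = 0.06475 m
Re = 5.01×10^5, ε/D = 2.48×10^-4 → f = 0.01594 (Swamee-Jain)
Major: h_f = f(L/D)·V²/2g = 0.01594·1545·0.06475 = 1.594 m
Minor: ΣK = 20.9; h_m = ΣK·V²/2g = 1.356 m
Total H_L = 1.594 + 1.356 = 2.950 m

H_L ≈ 2.95 m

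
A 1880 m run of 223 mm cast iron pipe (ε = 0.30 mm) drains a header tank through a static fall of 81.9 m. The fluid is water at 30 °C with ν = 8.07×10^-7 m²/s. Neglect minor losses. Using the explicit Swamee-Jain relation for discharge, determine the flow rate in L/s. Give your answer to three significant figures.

Q ≈ 116 L/s

Swamee-Jain (Type II): Q = -0.965·√(gD⁵h_f/L)·ln[ε/(3.7D) + √(3.17ν²L/(gD³h_f))]
√(gD⁵h_f/L) = √(9.81·0.223⁵·81.9/1880) = 0.01535
ε/(3.7D) = 3.64×10^-4; √(3.17ν²L/(gD³h_f)) = 2.09×10^-5
Q = -0.965·0.01535·ln(3.845×10^-4) = 0.1165 m³/s
Check: V = 2.98 m/s, Re = 8.24×10^5, f = 0.02152, h_f = 82.3 m ≈ 81.9 m ✓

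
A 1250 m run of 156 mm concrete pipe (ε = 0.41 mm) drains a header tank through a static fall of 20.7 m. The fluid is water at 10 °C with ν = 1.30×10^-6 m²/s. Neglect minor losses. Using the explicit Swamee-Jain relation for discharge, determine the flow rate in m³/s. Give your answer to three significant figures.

Swamee-Jain (Type II): Q = -0.965·√(gD⁵h_f/L)·ln[ε/(3.7D) + √(3.17ν²L/(gD³h_f))]
√(gD⁵h_f/L) = √(9.81·0.156⁵·20.7/1250) = 0.003874
ε/(3.7D) = 7.10×10^-4; √(3.17ν²L/(gD³h_f)) = 9.32×10^-5
Q = -0.965·0.003874·ln(8.035×10^-4) = 0.02664 m³/s
Check: V = 1.39 m/s, Re = 1.67×10^5, f = 0.02629, h_f = 20.9 m ≈ 20.7 m ✓

Q ≈ 0.0266 m³/s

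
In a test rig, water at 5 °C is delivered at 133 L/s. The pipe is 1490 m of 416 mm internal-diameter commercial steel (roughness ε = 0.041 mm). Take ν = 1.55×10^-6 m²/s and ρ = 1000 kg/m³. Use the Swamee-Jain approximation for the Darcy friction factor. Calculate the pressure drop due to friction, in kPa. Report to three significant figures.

Δp ≈ 27.0 kPa

V = 4Q/(πD²) = 4·0.133/(π·0.416²) = 0.9785 m/s
Re = VD/ν = 0.9785·0.416/1.55×10^-6 = 2.63×10^5 → turbulent
ε/D = 0.041/416 = 9.86×10^-5
Swamee-Jain: f = 0.01572
h_f = f(L/D)V²/(2g) = 0.01572·(1490/0.416)·0.9785²/(2·9.81) = 2.747 m
Δp = ρg·h_f = 1000·9.81·2.747 = 26.95 kPa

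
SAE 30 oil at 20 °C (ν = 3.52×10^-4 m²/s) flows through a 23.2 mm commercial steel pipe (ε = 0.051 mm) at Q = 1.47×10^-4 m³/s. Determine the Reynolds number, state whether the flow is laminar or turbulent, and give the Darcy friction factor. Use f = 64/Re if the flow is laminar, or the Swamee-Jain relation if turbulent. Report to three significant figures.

V = 4Q/(πD²) = 0.3477 m/s
Re = VD/ν = 0.3477·0.0232/3.52×10^-4 = 22.9
Re < 2300 → laminar → f = 64/Re = 2.792

Re ≈ 22.9; laminar; f = 64/Re ≈ 2.79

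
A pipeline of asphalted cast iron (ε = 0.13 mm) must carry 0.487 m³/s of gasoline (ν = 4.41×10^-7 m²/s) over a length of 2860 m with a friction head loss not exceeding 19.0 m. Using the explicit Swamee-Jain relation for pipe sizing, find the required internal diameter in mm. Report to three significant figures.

Swamee-Jain (Type III): D = 0.66·[ε^1.25·(LQ²/(gh_f))^4.75 + ν·Q^9.4·(L/(gh_f))^5.2]^0.04
LQ²/(gh_f) = 3.639; L/(gh_f) = 15.34
Term 1 = ε^1.25·(…)^4.75 = 0.00641; Term 2 = ν·Q^9.4·(…)^5.2 = 7.48×10^-4
D = 0.66·(0.00641 + 7.48×10^-4)^0.04 = 0.5417 m = 542 mm
Check: V = 2.11 m/s, Re = 2.60×10^6, f = 0.01467, h_f = 17.6 m ≈ 19.0 m ✓

D ≈ 542 mm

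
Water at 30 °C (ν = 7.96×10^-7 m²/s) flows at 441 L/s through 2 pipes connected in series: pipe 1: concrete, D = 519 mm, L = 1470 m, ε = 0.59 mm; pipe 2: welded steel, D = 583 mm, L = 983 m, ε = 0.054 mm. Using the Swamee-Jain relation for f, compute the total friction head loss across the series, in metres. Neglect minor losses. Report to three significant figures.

H ≈ 16.0 m

Pipe 1: V = 2.085 m/s, Re = 1.36×10^6, ε/D = 0.00114, f = 0.02054, h_1 = f(L/D)V²/2g = 12.89 m
Pipe 2: V = 1.652 m/s, Re = 1.21×10^6, ε/D = 9.26×10^-5, f = 0.01319, h_2 = f(L/D)V²/2g = 3.093 m
Series → Q common, losses add: H = Σh = 15.98 m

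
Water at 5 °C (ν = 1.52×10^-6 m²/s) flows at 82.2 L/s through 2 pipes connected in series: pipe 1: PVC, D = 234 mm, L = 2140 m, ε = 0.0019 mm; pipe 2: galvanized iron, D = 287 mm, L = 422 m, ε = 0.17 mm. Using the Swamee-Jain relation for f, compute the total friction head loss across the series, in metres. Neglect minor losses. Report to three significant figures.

Pipe 1: V = 1.911 m/s, Re = 2.94×10^5, ε/D = 8.12×10^-6, f = 0.01452, h_1 = f(L/D)V²/2g = 24.73 m
Pipe 2: V = 1.271 m/s, Re = 2.40×10^5, ε/D = 5.92×10^-4, f = 0.01913, h_2 = f(L/D)V²/2g = 2.315 m
Series → Q common, losses add: H = Σh = 27.04 m

H ≈ 27.0 m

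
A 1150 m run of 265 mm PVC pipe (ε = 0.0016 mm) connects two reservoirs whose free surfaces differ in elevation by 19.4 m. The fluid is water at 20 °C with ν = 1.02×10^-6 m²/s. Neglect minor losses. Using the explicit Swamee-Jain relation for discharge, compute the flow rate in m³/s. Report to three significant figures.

Q ≈ 0.146 m³/s

Swamee-Jain (Type II): Q = -0.965·√(gD⁵h_f/L)·ln[ε/(3.7D) + √(3.17ν²L/(gD³h_f))]
√(gD⁵h_f/L) = √(9.81·0.265⁵·19.4/1150) = 0.01471
ε/(3.7D) = 1.63×10^-6; √(3.17ν²L/(gD³h_f)) = 3.27×10^-5
Q = -0.965·0.01471·ln(3.436×10^-5) = 0.1459 m³/s
Check: V = 2.64 m/s, Re = 6.87×10^5, f = 0.01250, h_f = 19.3 m ≈ 19.4 m ✓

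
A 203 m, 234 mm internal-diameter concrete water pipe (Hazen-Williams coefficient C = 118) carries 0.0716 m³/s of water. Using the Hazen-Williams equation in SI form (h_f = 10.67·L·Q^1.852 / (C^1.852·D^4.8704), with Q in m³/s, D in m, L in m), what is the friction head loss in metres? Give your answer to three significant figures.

h_f ≈ 2.82 m

h_f = 10.67·203·0.0716^1.852 / (118^1.852·0.234^4.8704) = 2.818 m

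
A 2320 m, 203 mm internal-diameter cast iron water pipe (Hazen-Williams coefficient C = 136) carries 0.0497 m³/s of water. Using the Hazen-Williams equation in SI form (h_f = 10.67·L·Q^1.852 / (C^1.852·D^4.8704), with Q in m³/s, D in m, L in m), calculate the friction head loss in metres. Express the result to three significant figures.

h_f = 10.67·2320·0.0497^1.852 / (136^1.852·0.203^4.8704) = 25.16 m

h_f ≈ 25.2 m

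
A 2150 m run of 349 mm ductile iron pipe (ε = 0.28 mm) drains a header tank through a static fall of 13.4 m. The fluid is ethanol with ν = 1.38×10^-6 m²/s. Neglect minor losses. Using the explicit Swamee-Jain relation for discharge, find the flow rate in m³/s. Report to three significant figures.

Swamee-Jain (Type II): Q = -0.965·√(gD⁵h_f/L)·ln[ε/(3.7D) + √(3.17ν²L/(gD³h_f))]
√(gD⁵h_f/L) = √(9.81·0.349⁵·13.4/2150) = 0.01779
ε/(3.7D) = 2.17×10^-4; √(3.17ν²L/(gD³h_f)) = 4.82×10^-5
Q = -0.965·0.01779·ln(2.650×10^-4) = 0.1414 m³/s
Check: V = 1.48 m/s, Re = 3.74×10^5, f = 0.01967, h_f = 13.5 m ≈ 13.4 m ✓

Q ≈ 0.141 m³/s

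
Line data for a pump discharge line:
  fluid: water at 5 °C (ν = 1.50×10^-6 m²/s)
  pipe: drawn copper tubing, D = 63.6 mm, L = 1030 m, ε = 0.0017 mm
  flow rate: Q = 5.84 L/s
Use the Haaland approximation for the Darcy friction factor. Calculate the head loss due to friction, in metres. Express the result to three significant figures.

V = 4Q/(πD²) = 4·0.00584/(π·0.0636²) = 1.838 m/s
Re = VD/ν = 1.838·0.0636/1.50×10^-6 = 7.79×10^4 → turbulent
ε/D = 0.0017/63.6 = 2.67×10^-5
Haaland: f = 0.01888
h_f = f(L/D)V²/(2g) = 0.01888·(1030/0.0636)·1.838²/(2·9.81) = 52.66 m

h_f ≈ 52.7 m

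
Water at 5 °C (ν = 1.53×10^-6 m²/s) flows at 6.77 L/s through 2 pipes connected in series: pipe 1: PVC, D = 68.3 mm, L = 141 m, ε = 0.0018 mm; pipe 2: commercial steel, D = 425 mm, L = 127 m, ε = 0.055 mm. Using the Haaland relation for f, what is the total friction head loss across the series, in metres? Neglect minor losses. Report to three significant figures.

Pipe 1: V = 1.848 m/s, Re = 8.25×10^4, ε/D = 2.64×10^-5, f = 0.01865, h_1 = f(L/D)V²/2g = 6.702 m
Pipe 2: V = 0.04772 m/s, Re = 1.33×10^4, ε/D = 1.29×10^-4, f = 0.02879, h_2 = f(L/D)V²/2g = 9.986×10^-4 m
Series → Q common, losses add: H = Σh = 6.703 m

H ≈ 6.70 m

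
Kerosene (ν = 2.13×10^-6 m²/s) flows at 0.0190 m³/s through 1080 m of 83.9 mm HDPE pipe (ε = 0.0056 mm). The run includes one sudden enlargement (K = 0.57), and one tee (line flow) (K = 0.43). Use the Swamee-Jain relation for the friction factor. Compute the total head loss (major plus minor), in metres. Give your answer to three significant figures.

V = 4Q/(πD²) = 3.437 m/s; V²/2g = 0.6020 m
Re = 1.35×10^5, ε/D = 6.67×10^-5 → f = 0.01726 (Swamee-Jain)
Major: h_f = f(L/D)·V²/2g = 0.01726·12872·0.6020 = 133.7 m
Minor: ΣK = 1.00; h_m = ΣK·V²/2g = 0.6020 m
Total H_L = 133.7 + 0.6020 = 134.3 m

H_L ≈ 134 m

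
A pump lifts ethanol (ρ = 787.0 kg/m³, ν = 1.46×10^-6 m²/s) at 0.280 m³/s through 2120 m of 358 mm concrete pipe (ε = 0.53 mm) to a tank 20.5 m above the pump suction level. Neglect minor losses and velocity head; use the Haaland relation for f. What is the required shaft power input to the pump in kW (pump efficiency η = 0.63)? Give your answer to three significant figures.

V = 4Q/(πD²) = 2.782 m/s; Re = 6.82×10^5; ε/D = 0.00148; f = 0.02199
h_f = f(L/D)V²/2g = 51.36 m
Total head H = z + h_f = 20.5 + 51.36 = 71.86 m
P_hyd = ρgQH = 787.0·9.81·0.280·71.86 = 155.3 kW
P_shaft = P_hyd/η = 155.3/0.63 = 246.6 kW

P_shaft ≈ 247 kW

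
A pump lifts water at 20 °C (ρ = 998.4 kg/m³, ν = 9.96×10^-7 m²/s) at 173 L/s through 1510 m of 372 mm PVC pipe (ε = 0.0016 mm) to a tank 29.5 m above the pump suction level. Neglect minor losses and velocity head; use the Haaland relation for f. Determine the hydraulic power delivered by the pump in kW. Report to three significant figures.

P_hyd ≈ 61.3 kW

V = 4Q/(πD²) = 1.592 m/s; Re = 5.95×10^5; ε/D = 4.30×10^-6; f = 0.01272
h_f = f(L/D)V²/2g = 6.668 m
Total head H = z + h_f = 29.5 + 6.668 = 36.17 m
P_hyd = ρgQH = 998.4·9.81·0.173·36.17 = 61.28 kW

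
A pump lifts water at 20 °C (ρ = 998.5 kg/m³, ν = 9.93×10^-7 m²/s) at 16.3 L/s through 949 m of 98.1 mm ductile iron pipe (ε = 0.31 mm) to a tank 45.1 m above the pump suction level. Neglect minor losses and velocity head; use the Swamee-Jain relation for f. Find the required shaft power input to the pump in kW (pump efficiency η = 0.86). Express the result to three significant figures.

P_shaft ≈ 20.0 kW

V = 4Q/(πD²) = 2.157 m/s; Re = 2.13×10^5; ε/D = 0.00316; f = 0.02734
h_f = f(L/D)V²/2g = 62.68 m
Total head H = z + h_f = 45.1 + 62.68 = 107.8 m
P_hyd = ρgQH = 998.5·9.81·0.0163·107.8 = 17.21 kW
P_shaft = P_hyd/η = 17.21/0.86 = 20.01 kW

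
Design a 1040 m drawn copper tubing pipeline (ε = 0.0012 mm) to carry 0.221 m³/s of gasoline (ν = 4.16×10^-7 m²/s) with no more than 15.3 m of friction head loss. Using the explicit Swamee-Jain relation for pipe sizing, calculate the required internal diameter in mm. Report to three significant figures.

D ≈ 311 mm

Swamee-Jain (Type III): D = 0.66·[ε^1.25·(LQ²/(gh_f))^4.75 + ν·Q^9.4·(L/(gh_f))^5.2]^0.04
LQ²/(gh_f) = 0.3384; L/(gh_f) = 6.929
Term 1 = ε^1.25·(…)^4.75 = 2.31×10^-10; Term 2 = ν·Q^9.4·(…)^5.2 = 6.73×10^-9
D = 0.66·(2.31×10^-10 + 6.73×10^-9)^0.04 = 0.3113 m = 311 mm
Check: V = 2.90 m/s, Re = 2.17×10^6, f = 0.01039, h_f = 14.9 m ≈ 15.3 m ✓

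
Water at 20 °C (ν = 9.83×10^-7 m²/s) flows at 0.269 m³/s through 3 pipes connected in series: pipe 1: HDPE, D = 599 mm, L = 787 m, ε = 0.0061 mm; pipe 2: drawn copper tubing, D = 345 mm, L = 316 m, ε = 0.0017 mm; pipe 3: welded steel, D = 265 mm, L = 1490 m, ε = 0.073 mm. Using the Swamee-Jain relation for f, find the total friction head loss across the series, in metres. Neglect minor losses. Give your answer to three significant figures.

H ≈ 110 m

Pipe 1: V = 0.9546 m/s, Re = 5.82×10^5, ε/D = 1.02×10^-5, f = 0.01292, h_1 = f(L/D)V²/2g = 0.7886 m
Pipe 2: V = 2.878 m/s, Re = 1.01×10^6, ε/D = 4.93×10^-6, f = 0.01171, h_2 = f(L/D)V²/2g = 4.527 m
Pipe 3: V = 4.877 m/s, Re = 1.31×10^6, ε/D = 2.75×10^-4, f = 0.01536, h_3 = f(L/D)V²/2g = 104.7 m
Series → Q common, losses add: H = Σh = 110.0 m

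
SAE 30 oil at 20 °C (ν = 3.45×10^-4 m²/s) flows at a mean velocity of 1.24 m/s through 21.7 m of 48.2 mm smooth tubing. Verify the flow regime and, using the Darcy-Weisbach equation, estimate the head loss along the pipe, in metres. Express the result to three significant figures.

Re = VD/ν = 1.24·0.04820/3.45×10^-4 = 173 → laminar (Re < 2300)
f = 64/Re = 0.3694
h_f = f(L/D)V²/(2g) = 0.3694·(21.7/0.04820)·1.24²/(2·9.81) = 13.03 m

h_f ≈ 13.0 m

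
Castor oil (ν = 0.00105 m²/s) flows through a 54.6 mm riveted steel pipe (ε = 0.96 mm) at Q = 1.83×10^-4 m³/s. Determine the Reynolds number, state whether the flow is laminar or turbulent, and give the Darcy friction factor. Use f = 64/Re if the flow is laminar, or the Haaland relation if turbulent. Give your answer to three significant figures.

Re ≈ 4.06; laminar; f = 64/Re ≈ 15.7

V = 4Q/(πD²) = 0.07816 m/s
Re = VD/ν = 0.07816·0.0546/0.00105 = 4.06
Re < 2300 → laminar → f = 64/Re = 15.75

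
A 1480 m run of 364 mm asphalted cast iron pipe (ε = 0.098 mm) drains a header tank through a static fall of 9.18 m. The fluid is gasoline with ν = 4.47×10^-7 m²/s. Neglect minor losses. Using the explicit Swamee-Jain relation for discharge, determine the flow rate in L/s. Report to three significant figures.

Q ≈ 178 L/s

Swamee-Jain (Type II): Q = -0.965·√(gD⁵h_f/L)·ln[ε/(3.7D) + √(3.17ν²L/(gD³h_f))]
√(gD⁵h_f/L) = √(9.81·0.364⁵·9.18/1480) = 0.01972
ε/(3.7D) = 7.28×10^-5; √(3.17ν²L/(gD³h_f)) = 1.47×10^-5
Q = -0.965·0.01972·ln(8.746×10^-5) = 0.1778 m³/s
Check: V = 1.71 m/s, Re = 1.39×10^6, f = 0.01526, h_f = 9.24 m ≈ 9.18 m ✓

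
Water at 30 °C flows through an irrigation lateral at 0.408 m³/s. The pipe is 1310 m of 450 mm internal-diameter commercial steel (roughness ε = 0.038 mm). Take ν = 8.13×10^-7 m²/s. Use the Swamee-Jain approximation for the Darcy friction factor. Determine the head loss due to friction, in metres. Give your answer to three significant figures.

V = 4Q/(πD²) = 4·0.408/(π·0.450²) = 2.565 m/s
Re = VD/ν = 2.565·0.450/8.13×10^-7 = 1.42×10^6 → turbulent
ε/D = 0.038/450 = 8.44×10^-5
Swamee-Jain: f = 0.01289
h_f = f(L/D)V²/(2g) = 0.01289·(1310/0.450)·2.565²/(2·9.81) = 12.59 m

h_f ≈ 12.6 m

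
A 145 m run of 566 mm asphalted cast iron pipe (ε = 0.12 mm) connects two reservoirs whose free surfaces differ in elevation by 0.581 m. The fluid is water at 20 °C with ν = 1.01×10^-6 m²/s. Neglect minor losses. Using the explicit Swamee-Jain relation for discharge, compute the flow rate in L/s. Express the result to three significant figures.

Swamee-Jain (Type II): Q = -0.965·√(gD⁵h_f/L)·ln[ε/(3.7D) + √(3.17ν²L/(gD³h_f))]
√(gD⁵h_f/L) = √(9.81·0.566⁵·0.581/145) = 0.04778
ε/(3.7D) = 5.73×10^-5; √(3.17ν²L/(gD³h_f)) = 2.13×10^-5
Q = -0.965·0.04778·ln(7.860×10^-5) = 0.4358 m³/s
Check: V = 1.73 m/s, Re = 9.71×10^5, f = 0.01492, h_f = 0.585 m ≈ 0.581 m ✓

Q ≈ 436 L/s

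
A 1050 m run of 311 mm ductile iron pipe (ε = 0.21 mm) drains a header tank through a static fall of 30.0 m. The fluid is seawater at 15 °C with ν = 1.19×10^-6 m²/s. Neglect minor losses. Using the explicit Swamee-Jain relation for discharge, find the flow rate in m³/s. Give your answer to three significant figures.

Swamee-Jain (Type II): Q = -0.965·√(gD⁵h_f/L)·ln[ε/(3.7D) + √(3.17ν²L/(gD³h_f))]
√(gD⁵h_f/L) = √(9.81·0.311⁵·30.0/1050) = 0.02856
ε/(3.7D) = 1.82×10^-4; √(3.17ν²L/(gD³h_f)) = 2.31×10^-5
Q = -0.965·0.02856·ln(2.056×10^-4) = 0.2339 m³/s
Check: V = 3.08 m/s, Re = 8.05×10^5, f = 0.01849, h_f = 30.2 m ≈ 30.0 m ✓

Q ≈ 0.234 m³/s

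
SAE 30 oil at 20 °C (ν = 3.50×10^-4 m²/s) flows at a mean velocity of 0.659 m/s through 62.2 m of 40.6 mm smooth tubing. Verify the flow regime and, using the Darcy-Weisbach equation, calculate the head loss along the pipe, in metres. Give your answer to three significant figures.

Re = VD/ν = 0.659·0.04060/3.50×10^-4 = 76.4 → laminar (Re < 2300)
f = 64/Re = 0.8372
h_f = f(L/D)V²/(2g) = 0.8372·(62.2/0.04060)·0.659²/(2·9.81) = 28.39 m

h_f ≈ 28.4 m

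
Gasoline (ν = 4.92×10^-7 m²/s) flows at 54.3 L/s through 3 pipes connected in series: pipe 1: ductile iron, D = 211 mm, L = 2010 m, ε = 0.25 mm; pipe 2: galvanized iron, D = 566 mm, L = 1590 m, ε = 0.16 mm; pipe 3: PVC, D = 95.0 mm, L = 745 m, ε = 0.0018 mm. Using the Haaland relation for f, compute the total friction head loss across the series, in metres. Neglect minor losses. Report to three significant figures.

H ≈ 290 m

Pipe 1: V = 1.553 m/s, Re = 6.66×10^5, ε/D = 0.00118, f = 0.02086, h_1 = f(L/D)V²/2g = 24.43 m
Pipe 2: V = 0.2158 m/s, Re = 2.48×10^5, ε/D = 2.83×10^-4, f = 0.01699, h_2 = f(L/D)V²/2g = 0.1133 m
Pipe 3: V = 7.661 m/s, Re = 1.48×10^6, ε/D = 1.89×10^-5, f = 0.01132, h_3 = f(L/D)V²/2g = 265.5 m
Series → Q common, losses add: H = Σh = 290.1 m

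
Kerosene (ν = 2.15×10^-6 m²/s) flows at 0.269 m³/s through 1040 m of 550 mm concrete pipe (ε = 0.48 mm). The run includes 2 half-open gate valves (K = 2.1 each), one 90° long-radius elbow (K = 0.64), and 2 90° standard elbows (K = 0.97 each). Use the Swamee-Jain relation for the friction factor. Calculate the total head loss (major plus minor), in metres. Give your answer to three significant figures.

V = 4Q/(πD²) = 1.132 m/s; V²/2g = 0.06534 m
Re = 2.90×10^5, ε/D = 8.73×10^-4 → f = 0.02024 (Swamee-Jain)
Major: h_f = f(L/D)·V²/2g = 0.02024·1891·0.06534 = 2.500 m
Minor: ΣK = 6.78; h_m = ΣK·V²/2g = 0.4430 m
Total H_L = 2.500 + 0.4430 = 2.943 m

H_L ≈ 2.94 m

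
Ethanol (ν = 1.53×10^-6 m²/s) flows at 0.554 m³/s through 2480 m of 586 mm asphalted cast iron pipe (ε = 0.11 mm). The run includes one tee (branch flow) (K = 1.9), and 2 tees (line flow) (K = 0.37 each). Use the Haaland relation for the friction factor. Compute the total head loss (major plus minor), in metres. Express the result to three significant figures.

H_L ≈ 13.9 m

V = 4Q/(πD²) = 2.054 m/s; V²/2g = 0.2151 m
Re = 7.87×10^5, ε/D = 1.88×10^-4 → f = 0.01467 (Haaland)
Major: h_f = f(L/D)·V²/2g = 0.01467·4232·0.2151 = 13.35 m
Minor: ΣK = 2.64; h_m = ΣK·V²/2g = 0.5677 m
Total H_L = 13.35 + 0.5677 = 13.92 m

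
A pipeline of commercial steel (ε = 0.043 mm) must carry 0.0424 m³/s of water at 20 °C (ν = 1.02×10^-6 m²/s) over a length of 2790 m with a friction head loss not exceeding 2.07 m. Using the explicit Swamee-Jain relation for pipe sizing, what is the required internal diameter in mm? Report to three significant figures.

Swamee-Jain (Type III): D = 0.66·[ε^1.25·(LQ²/(gh_f))^4.75 + ν·Q^9.4·(L/(gh_f))^5.2]^0.04
LQ²/(gh_f) = 0.2470; L/(gh_f) = 137.4
Term 1 = ε^1.25·(…)^4.75 = 4.54×10^-9; Term 2 = ν·Q^9.4·(…)^5.2 = 1.67×10^-8
D = 0.66·(4.54×10^-9 + 1.67×10^-8)^0.04 = 0.3256 m = 326 mm
Check: V = 0.509 m/s, Re = 1.63×10^5, f = 0.01717, h_f = 1.95 m ≈ 2.07 m ✓

D ≈ 326 mm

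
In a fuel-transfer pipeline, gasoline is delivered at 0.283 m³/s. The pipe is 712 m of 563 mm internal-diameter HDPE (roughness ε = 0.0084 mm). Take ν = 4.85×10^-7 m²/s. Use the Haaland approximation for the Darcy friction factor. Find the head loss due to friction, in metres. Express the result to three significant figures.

V = 4Q/(πD²) = 4·0.283/(π·0.563²) = 1.137 m/s
Re = VD/ν = 1.137·0.563/4.85×10^-7 = 1.32×10^6 → turbulent
ε/D = 0.0084/563 = 1.49×10^-5
Haaland: f = 0.01140
h_f = f(L/D)V²/(2g) = 0.01140·(712/0.563)·1.137²/(2·9.81) = 0.9495 m

h_f ≈ 0.949 m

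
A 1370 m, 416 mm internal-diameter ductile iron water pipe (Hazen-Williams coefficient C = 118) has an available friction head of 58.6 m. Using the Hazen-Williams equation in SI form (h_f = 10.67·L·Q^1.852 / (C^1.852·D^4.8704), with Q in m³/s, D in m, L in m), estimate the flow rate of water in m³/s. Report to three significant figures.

Rearranging: Q = [h_f·C^1.852·D^4.8704 / (10.67·L)]^(1/1.852)
Q = [58.6·118^1.852·0.416^4.8704 / (10.67·1370)]^0.540 = 0.5969 m³/s

Q ≈ 0.597 m³/s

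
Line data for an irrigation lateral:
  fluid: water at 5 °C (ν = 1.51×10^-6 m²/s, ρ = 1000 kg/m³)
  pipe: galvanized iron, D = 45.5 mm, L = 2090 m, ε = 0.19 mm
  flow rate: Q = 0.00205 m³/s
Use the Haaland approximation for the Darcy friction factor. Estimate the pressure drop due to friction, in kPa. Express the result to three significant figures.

V = 4Q/(πD²) = 4·0.00205/(π·0.0455²) = 1.261 m/s
Re = VD/ν = 1.261·0.0455/1.51×10^-6 = 3.80×10^4 → turbulent
ε/D = 0.19/45.5 = 0.00418
Haaland: f = 0.03121
h_f = f(L/D)V²/(2g) = 0.03121·(2090/0.0455)·1.261²/(2·9.81) = 116.1 m
Δp = ρg·h_f = 1000·9.81·116.1 = 1139 kPa

Δp ≈ 1140 kPa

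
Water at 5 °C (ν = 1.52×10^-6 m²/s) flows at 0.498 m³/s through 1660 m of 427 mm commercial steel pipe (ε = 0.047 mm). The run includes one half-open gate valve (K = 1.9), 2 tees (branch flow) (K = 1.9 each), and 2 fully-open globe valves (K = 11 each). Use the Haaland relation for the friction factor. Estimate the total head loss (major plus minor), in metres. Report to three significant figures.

V = 4Q/(πD²) = 3.478 m/s; V²/2g = 0.6164 m
Re = 9.77×10^5, ε/D = 1.10×10^-4 → f = 0.01350 (Haaland)
Major: h_f = f(L/D)·V²/2g = 0.01350·3888·0.6164 = 32.34 m
Minor: ΣK = 27.7; h_m = ΣK·V²/2g = 17.07 m
Total H_L = 32.34 + 17.07 = 49.42 m

H_L ≈ 49.4 m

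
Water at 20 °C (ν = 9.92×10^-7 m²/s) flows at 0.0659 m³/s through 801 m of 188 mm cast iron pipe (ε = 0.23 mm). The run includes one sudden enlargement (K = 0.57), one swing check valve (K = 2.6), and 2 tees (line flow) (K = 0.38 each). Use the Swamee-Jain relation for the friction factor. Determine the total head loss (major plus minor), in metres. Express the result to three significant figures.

H_L ≈ 27.2 m

V = 4Q/(πD²) = 2.374 m/s; V²/2g = 0.2873 m
Re = 4.50×10^5, ε/D = 0.00122 → f = 0.02134 (Swamee-Jain)
Major: h_f = f(L/D)·V²/2g = 0.02134·4261·0.2873 = 26.11 m
Minor: ΣK = 3.93; h_m = ΣK·V²/2g = 1.129 m
Total H_L = 26.11 + 1.129 = 27.24 m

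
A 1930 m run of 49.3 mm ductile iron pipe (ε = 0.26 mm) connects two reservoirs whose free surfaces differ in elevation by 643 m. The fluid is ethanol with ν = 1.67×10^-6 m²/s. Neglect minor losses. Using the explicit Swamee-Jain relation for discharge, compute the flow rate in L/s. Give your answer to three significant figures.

Q ≈ 6.08 L/s

Swamee-Jain (Type II): Q = -0.965·√(gD⁵h_f/L)·ln[ε/(3.7D) + √(3.17ν²L/(gD³h_f))]
√(gD⁵h_f/L) = √(9.81·0.0493⁵·643/1930) = 9.756×10^-4
ε/(3.7D) = 0.00143; √(3.17ν²L/(gD³h_f)) = 1.50×10^-4
Q = -0.965·9.756×10^-4·ln(0.001576) = 0.006075 m³/s
Check: V = 3.18 m/s, Re = 9.40×10^4, f = 0.03209, h_f = 649 m ≈ 643 m ✓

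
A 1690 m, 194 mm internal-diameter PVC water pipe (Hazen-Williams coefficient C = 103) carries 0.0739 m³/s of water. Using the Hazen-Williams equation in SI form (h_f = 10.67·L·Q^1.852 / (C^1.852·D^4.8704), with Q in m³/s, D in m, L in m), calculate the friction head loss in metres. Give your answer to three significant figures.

h_f ≈ 79.7 m

h_f = 10.67·1690·0.0739^1.852 / (103^1.852·0.194^4.8704) = 79.74 m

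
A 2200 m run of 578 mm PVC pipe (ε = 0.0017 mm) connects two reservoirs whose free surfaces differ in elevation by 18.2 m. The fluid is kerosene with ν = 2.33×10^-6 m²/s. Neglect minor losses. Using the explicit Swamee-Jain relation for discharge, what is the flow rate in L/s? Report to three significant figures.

Swamee-Jain (Type II): Q = -0.965·√(gD⁵h_f/L)·ln[ε/(3.7D) + √(3.17ν²L/(gD³h_f))]
√(gD⁵h_f/L) = √(9.81·0.578⁵·18.2/2200) = 0.07236
ε/(3.7D) = 7.95×10^-7; √(3.17ν²L/(gD³h_f)) = 3.31×10^-5
Q = -0.965·0.07236·ln(3.393×10^-5) = 0.7186 m³/s
Check: V = 2.74 m/s, Re = 6.79×10^5, f = 0.01246, h_f = 18.1 m ≈ 18.2 m ✓

Q ≈ 719 L/s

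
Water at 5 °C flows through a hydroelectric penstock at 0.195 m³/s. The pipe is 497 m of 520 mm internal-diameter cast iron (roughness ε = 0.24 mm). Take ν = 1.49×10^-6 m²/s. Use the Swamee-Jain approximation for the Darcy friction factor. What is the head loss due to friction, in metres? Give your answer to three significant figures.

V = 4Q/(πD²) = 4·0.195/(π·0.520²) = 0.9182 m/s
Re = VD/ν = 0.9182·0.520/1.49×10^-6 = 3.20×10^5 → turbulent
ε/D = 0.24/520 = 4.62×10^-4
Swamee-Jain: f = 0.01802
h_f = f(L/D)V²/(2g) = 0.01802·(497/0.520)·0.9182²/(2·9.81) = 0.7400 m

h_f ≈ 0.740 m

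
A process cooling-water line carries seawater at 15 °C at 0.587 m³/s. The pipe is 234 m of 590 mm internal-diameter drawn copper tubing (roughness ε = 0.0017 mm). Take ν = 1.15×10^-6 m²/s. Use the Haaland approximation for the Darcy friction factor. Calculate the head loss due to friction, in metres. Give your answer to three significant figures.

h_f ≈ 1.07 m

V = 4Q/(πD²) = 4·0.587/(π·0.590²) = 2.147 m/s
Re = VD/ν = 2.147·0.590/1.15×10^-6 = 1.10×10^6 → turbulent
ε/D = 0.0017/590 = 2.88×10^-6
Haaland: f = 0.01145
h_f = f(L/D)V²/(2g) = 0.01145·(234/0.590)·2.147²/(2·9.81) = 1.067 m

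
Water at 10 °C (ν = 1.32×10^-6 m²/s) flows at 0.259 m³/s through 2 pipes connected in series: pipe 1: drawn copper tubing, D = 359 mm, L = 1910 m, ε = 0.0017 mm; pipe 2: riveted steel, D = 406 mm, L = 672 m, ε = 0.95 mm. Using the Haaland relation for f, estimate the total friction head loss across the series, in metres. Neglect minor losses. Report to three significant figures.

Pipe 1: V = 2.559 m/s, Re = 6.96×10^5, ε/D = 4.74×10^-6, f = 0.01239, h_1 = f(L/D)V²/2g = 21.99 m
Pipe 2: V = 2.001 m/s, Re = 6.15×10^5, ε/D = 0.00234, f = 0.02471, h_2 = f(L/D)V²/2g = 8.345 m
Series → Q common, losses add: H = Σh = 30.34 m

H ≈ 30.3 m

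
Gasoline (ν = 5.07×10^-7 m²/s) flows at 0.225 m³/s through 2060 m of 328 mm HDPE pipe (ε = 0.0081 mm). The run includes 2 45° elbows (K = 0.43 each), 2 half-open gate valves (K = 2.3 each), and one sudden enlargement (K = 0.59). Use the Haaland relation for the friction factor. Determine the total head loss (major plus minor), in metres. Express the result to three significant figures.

V = 4Q/(πD²) = 2.663 m/s; V²/2g = 0.3614 m
Re = 1.72×10^6, ε/D = 2.47×10^-5 → f = 0.01126 (Haaland)
Major: h_f = f(L/D)·V²/2g = 0.01126·6280·0.3614 = 25.55 m
Minor: ΣK = 6.05; h_m = ΣK·V²/2g = 2.186 m
Total H_L = 25.55 + 2.186 = 27.74 m

H_L ≈ 27.7 m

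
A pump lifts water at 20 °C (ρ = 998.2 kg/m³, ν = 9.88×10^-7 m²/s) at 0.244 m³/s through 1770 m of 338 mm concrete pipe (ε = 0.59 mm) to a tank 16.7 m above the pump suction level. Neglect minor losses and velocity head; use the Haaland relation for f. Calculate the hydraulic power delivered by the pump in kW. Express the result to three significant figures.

P_hyd ≈ 148 kW

V = 4Q/(πD²) = 2.719 m/s; Re = 9.30×10^5; ε/D = 0.00175; f = 0.02283
h_f = f(L/D)V²/2g = 45.07 m
Total head H = z + h_f = 16.7 + 45.07 = 61.77 m
P_hyd = ρgQH = 998.2·9.81·0.244·61.77 = 147.6 kW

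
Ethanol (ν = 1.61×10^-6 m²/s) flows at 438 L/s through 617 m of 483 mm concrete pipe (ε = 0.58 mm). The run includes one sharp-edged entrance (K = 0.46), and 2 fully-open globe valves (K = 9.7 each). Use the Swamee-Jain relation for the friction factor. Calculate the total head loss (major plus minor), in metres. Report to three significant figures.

H_L ≈ 13.6 m

V = 4Q/(πD²) = 2.391 m/s; V²/2g = 0.2913 m
Re = 7.17×10^5, ε/D = 0.00120 → f = 0.02101 (Swamee-Jain)
Major: h_f = f(L/D)·V²/2g = 0.02101·1277·0.2913 = 7.818 m
Minor: ΣK = 19.9; h_m = ΣK·V²/2g = 5.784 m
Total H_L = 7.818 + 5.784 = 13.60 m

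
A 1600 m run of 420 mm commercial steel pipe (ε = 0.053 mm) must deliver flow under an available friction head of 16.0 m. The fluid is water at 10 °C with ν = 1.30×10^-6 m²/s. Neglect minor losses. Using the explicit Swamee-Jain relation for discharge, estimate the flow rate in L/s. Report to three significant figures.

Q ≈ 335 L/s

Swamee-Jain (Type II): Q = -0.965·√(gD⁵h_f/L)·ln[ε/(3.7D) + √(3.17ν²L/(gD³h_f))]
√(gD⁵h_f/L) = √(9.81·0.420⁵·16.0/1600) = 0.03581
ε/(3.7D) = 3.41×10^-5; √(3.17ν²L/(gD³h_f)) = 2.71×10^-5
Q = -0.965·0.03581·ln(6.126×10^-5) = 0.3352 m³/s
Check: V = 2.42 m/s, Re = 7.82×10^5, f = 0.01415, h_f = 16.1 m ≈ 16.0 m ✓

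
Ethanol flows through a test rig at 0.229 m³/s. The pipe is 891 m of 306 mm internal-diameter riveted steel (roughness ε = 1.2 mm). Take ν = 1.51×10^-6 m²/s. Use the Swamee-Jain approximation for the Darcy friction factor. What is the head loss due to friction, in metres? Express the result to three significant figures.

h_f ≈ 41.0 m

V = 4Q/(πD²) = 4·0.229/(π·0.306²) = 3.114 m/s
Re = VD/ν = 3.114·0.306/1.51×10^-6 = 6.31×10^5 → turbulent
ε/D = 1.2/306 = 0.00392
Swamee-Jain: f = 0.02852
h_f = f(L/D)V²/(2g) = 0.02852·(891/0.306)·3.114²/(2·9.81) = 41.04 m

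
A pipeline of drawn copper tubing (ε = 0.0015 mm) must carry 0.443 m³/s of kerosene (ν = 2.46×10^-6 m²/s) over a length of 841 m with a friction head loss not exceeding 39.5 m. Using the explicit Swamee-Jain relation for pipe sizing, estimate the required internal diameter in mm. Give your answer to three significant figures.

Swamee-Jain (Type III): D = 0.66·[ε^1.25·(LQ²/(gh_f))^4.75 + ν·Q^9.4·(L/(gh_f))^5.2]^0.04
LQ²/(gh_f) = 0.4259; L/(gh_f) = 2.170
Term 1 = ε^1.25·(…)^4.75 = 9.11×10^-10; Term 2 = ν·Q^9.4·(…)^5.2 = 6.56×10^-8
D = 0.66·(9.11×10^-10 + 6.56×10^-8)^0.04 = 0.3408 m = 341 mm
Check: V = 4.86 m/s, Re = 6.73×10^5, f = 0.01251, h_f = 37.1 m ≈ 39.5 m ✓

D ≈ 341 mm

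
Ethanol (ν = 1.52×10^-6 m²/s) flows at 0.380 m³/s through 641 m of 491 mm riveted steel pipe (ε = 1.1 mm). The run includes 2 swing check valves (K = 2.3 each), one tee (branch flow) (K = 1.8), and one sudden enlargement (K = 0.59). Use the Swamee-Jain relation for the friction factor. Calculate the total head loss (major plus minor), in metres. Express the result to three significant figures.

V = 4Q/(πD²) = 2.007 m/s; V²/2g = 0.2053 m
Re = 6.48×10^5, ε/D = 0.00224 → f = 0.02450 (Swamee-Jain)
Major: h_f = f(L/D)·V²/2g = 0.02450·1305·0.2053 = 6.566 m
Minor: ΣK = 6.99; h_m = ΣK·V²/2g = 1.435 m
Total H_L = 6.566 + 1.435 = 8.001 m

H_L ≈ 8.00 m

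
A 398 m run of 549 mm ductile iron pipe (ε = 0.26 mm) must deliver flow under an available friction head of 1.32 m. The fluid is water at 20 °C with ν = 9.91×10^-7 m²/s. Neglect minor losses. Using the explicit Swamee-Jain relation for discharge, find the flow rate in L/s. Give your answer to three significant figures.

Q ≈ 342 L/s

Swamee-Jain (Type II): Q = -0.965·√(gD⁵h_f/L)·ln[ε/(3.7D) + √(3.17ν²L/(gD³h_f))]
√(gD⁵h_f/L) = √(9.81·0.549⁵·1.32/398) = 0.04028
ε/(3.7D) = 1.28×10^-4; √(3.17ν²L/(gD³h_f)) = 2.40×10^-5
Q = -0.965·0.04028·ln(1.520×10^-4) = 0.3417 m³/s
Check: V = 1.44 m/s, Re = 8.00×10^5, f = 0.01725, h_f = 1.33 m ≈ 1.32 m ✓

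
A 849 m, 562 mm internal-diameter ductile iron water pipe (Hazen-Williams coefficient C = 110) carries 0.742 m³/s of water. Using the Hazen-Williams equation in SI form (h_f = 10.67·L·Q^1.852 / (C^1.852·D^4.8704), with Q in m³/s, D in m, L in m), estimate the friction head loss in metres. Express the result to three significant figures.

h_f = 10.67·849·0.742^1.852 / (110^1.852·0.562^4.8704) = 14.30 m

h_f ≈ 14.3 m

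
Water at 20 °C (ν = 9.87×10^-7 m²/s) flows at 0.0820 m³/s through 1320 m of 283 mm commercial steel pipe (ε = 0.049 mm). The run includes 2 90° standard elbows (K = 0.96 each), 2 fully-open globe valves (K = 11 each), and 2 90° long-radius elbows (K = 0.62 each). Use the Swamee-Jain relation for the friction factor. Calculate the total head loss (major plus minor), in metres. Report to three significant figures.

V = 4Q/(πD²) = 1.304 m/s; V²/2g = 0.08662 m
Re = 3.74×10^5, ε/D = 1.73×10^-4 → f = 0.01570 (Swamee-Jain)
Major: h_f = f(L/D)·V²/2g = 0.01570·4664·0.08662 = 6.343 m
Minor: ΣK = 25.2; h_m = ΣK·V²/2g = 2.179 m
Total H_L = 6.343 + 2.179 = 8.522 m

H_L ≈ 8.52 m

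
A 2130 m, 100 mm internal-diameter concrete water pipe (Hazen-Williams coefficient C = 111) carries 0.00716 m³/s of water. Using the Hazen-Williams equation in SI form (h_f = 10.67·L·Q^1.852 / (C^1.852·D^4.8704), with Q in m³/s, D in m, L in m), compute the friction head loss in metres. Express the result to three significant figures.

h_f ≈ 29.3 m

h_f = 10.67·2130·0.00716^1.852 / (111^1.852·0.100^4.8704) = 29.26 m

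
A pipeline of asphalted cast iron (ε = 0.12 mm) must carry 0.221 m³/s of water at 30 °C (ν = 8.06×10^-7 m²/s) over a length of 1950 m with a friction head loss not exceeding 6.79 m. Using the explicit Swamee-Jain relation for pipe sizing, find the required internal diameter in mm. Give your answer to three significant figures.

D ≈ 455 mm

Swamee-Jain (Type III): D = 0.66·[ε^1.25·(LQ²/(gh_f))^4.75 + ν·Q^9.4·(L/(gh_f))^5.2]^0.04
LQ²/(gh_f) = 1.430; L/(gh_f) = 29.27
Term 1 = ε^1.25·(…)^4.75 = 6.86×10^-5; Term 2 = ν·Q^9.4·(…)^5.2 = 2.34×10^-5
D = 0.66·(6.86×10^-5 + 2.34×10^-5)^0.04 = 0.4551 m = 455 mm
Check: V = 1.36 m/s, Re = 7.67×10^5, f = 0.01563, h_f = 6.30 m ≈ 6.79 m ✓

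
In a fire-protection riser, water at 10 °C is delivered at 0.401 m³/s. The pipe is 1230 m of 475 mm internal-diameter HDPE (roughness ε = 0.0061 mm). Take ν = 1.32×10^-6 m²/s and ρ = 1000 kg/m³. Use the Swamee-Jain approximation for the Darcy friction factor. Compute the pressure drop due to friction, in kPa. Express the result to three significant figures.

V = 4Q/(πD²) = 4·0.401/(π·0.475²) = 2.263 m/s
Re = VD/ν = 2.263·0.475/1.32×10^-6 = 8.14×10^5 → turbulent
ε/D = 0.0061/475 = 1.28×10^-5
Swamee-Jain: f = 0.01230
h_f = f(L/D)V²/(2g) = 0.01230·(1230/0.475)·2.263²/(2·9.81) = 8.310 m
Δp = ρg·h_f = 1000·9.81·8.310 = 81.52 kPa

Δp ≈ 81.5 kPa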